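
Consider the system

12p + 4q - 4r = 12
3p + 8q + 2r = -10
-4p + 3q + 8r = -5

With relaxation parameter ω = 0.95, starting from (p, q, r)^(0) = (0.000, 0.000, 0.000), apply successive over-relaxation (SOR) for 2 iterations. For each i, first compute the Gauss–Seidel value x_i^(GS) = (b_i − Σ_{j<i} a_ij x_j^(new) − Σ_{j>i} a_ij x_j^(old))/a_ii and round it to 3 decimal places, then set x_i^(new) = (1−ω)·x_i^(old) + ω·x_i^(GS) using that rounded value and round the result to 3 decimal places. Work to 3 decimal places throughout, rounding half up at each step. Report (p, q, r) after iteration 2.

(1.607, -1.932, 0.878)

Iteration 1:
  p: GS value = (12 - (4)·0.000 - (-4)·0.000) / (12) = 1.000;  p ← (1−ω)·0.000 + ω·1.000 = 0.950
  q: GS value = (-10 - (3)·0.950 - (2)·0.000) / (8) = -1.606;  q ← (1−ω)·0.000 + ω·-1.606 = -1.526
  r: GS value = (-5 - (-4)·0.950 - (3)·-1.526) / (8) = 0.422;  r ← (1−ω)·0.000 + ω·0.422 = 0.401
Iteration 2:
  p: GS value = (12 - (4)·-1.526 - (-4)·0.401) / (12) = 1.642;  p ← (1−ω)·0.950 + ω·1.642 = 1.607
  q: GS value = (-10 - (3)·1.607 - (2)·0.401) / (8) = -1.953;  q ← (1−ω)·-1.526 + ω·-1.953 = -1.932
  r: GS value = (-5 - (-4)·1.607 - (3)·-1.932) / (8) = 0.903;  r ← (1−ω)·0.401 + ω·0.903 = 0.878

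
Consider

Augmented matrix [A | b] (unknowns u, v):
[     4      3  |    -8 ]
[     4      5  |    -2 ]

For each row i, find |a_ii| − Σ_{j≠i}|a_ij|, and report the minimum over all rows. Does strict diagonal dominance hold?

1

row 1: |4| − (3) = 1
row 2: |5| − (4) = 1
minimum over rows = 1 → strictly diagonally dominant (convergence guaranteed)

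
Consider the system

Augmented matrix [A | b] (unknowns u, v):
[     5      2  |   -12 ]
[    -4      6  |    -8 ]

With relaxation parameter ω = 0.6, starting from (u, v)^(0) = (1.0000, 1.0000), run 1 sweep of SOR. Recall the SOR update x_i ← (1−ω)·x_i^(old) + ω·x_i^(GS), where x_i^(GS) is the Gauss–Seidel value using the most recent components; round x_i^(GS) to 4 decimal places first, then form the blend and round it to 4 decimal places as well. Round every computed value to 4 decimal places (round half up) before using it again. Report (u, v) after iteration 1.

Iteration 1:
  u: GS value = (-12 - (2)·1.0000) / (5) = -2.8000;  u ← (1−ω)·1.0000 + ω·-2.8000 = -1.2800
  v: GS value = (-8 - (-4)·-1.2800) / (6) = -2.1867;  v ← (1−ω)·1.0000 + ω·-2.1867 = -0.9120

(-1.2800, -0.9120)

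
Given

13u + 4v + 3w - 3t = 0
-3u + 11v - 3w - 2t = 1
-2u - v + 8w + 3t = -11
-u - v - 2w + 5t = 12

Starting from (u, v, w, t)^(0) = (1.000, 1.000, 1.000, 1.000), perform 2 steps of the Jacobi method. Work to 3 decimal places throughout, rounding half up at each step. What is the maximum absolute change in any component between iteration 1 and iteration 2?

Iteration 1:
  u = (0 - (4)·1.000 - (3)·1.000 - (-3)·1.000) / (13) = -0.308
  v = (1 - (-3)·1.000 - (-3)·1.000 - (-2)·1.000) / (11) = 0.818
  w = (-11 - (-2)·1.000 - (-1)·1.000 - (3)·1.000) / (8) = -1.375
  t = (12 - (-1)·1.000 - (-1)·1.000 - (-2)·1.000) / (5) = 3.200
Iteration 2:
  u = (0 - (4)·0.818 - (3)·-1.375 - (-3)·3.200) / (13) = 0.804
  v = (1 - (-3)·-0.308 - (-3)·-1.375 - (-2)·3.200) / (11) = 0.214
  w = (-11 - (-2)·-0.308 - (-1)·0.818 - (3)·3.200) / (8) = -2.550
  t = (12 - (-1)·-0.308 - (-1)·0.818 - (-2)·-1.375) / (5) = 1.952
Change: (1.112, -0.604, -1.175, -1.248) → max |·| = 1.248

1.248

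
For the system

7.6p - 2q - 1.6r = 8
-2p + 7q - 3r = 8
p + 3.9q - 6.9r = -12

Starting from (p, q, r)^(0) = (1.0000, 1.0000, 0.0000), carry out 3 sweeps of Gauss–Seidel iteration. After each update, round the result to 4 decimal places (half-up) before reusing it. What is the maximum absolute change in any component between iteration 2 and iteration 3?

Iteration 1:
  p = (8 - (-2)·1.0000 - (-1.6)·0.0000) / (7.6) = 1.3158
  q = (8 - (-2)·1.3158 - (-3)·0.0000) / (7) = 1.5188
  r = (-12 - (1)·1.3158 - (3.9)·1.5188) / (-6.9) = 2.7883
Iteration 2:
  p = (8 - (-2)·1.5188 - (-1.6)·2.7883) / (7.6) = 2.0393
  q = (8 - (-2)·2.0393 - (-3)·2.7883) / (7) = 2.9205
  r = (-12 - (1)·2.0393 - (3.9)·2.9205) / (-6.9) = 3.6854
Iteration 3:
  p = (8 - (-2)·2.9205 - (-1.6)·3.6854) / (7.6) = 2.5971
  q = (8 - (-2)·2.5971 - (-3)·3.6854) / (7) = 3.4643
  r = (-12 - (1)·2.5971 - (3.9)·3.4643) / (-6.9) = 4.0736
Change: (0.5578, 0.5438, 0.3882) → max |·| = 0.5578

0.5578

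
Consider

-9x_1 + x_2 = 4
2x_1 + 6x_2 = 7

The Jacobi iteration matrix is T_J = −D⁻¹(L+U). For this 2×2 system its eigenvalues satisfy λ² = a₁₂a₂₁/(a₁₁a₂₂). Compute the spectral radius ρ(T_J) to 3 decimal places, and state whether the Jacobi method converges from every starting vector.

a₁₂a₂₁/(a₁₁a₂₂) = (1)·(2) / ((-9)·(6)) = -0.037037
ρ = √|-0.037037| = √0.037037 = 0.192
ρ < 1, so Jacobi converges

0.192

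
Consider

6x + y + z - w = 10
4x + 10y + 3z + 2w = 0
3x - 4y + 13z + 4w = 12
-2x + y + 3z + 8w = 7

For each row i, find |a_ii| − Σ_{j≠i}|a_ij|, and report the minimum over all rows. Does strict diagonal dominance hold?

row 1: |6| − (1+1+1) = 3
row 2: |10| − (4+3+2) = 1
row 3: |13| − (3+4+4) = 2
row 4: |8| − (2+1+3) = 2
minimum over rows = 1 → strictly diagonally dominant (convergence guaranteed)

1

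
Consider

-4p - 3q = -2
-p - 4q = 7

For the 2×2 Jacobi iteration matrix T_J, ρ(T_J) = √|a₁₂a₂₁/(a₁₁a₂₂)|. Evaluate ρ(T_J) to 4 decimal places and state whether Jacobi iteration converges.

a₁₂a₂₁/(a₁₁a₂₂) = (-3)·(-1) / ((-4)·(-4)) = 0.187500
ρ = √|0.187500| = √0.187500 = 0.4330
ρ < 1, so Jacobi converges

0.4330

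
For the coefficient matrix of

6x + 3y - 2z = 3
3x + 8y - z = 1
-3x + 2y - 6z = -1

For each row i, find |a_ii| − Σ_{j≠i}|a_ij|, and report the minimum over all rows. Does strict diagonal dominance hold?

1

row 1: |6| − (3+2) = 1
row 2: |8| − (3+1) = 4
row 3: |-6| − (3+2) = 1
minimum over rows = 1 → strictly diagonally dominant (convergence guaranteed)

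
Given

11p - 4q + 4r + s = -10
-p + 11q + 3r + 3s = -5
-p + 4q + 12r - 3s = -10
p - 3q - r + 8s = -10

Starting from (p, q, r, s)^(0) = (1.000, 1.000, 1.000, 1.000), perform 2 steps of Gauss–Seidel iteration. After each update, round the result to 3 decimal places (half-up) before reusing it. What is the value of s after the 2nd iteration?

-1.296

Iteration 1:
  p = (-10 - (-4)·1.000 - (4)·1.000 - (1)·1.000) / (11) = -1.000
  q = (-5 - (-1)·-1.000 - (3)·1.000 - (3)·1.000) / (11) = -1.091
  r = (-10 - (-1)·-1.000 - (4)·-1.091 - (-3)·1.000) / (12) = -0.303
  s = (-10 - (1)·-1.000 - (-3)·-1.091 - (-1)·-0.303) / (8) = -1.572
Iteration 2:
  p = (-10 - (-4)·-1.091 - (4)·-0.303 - (1)·-1.572) / (11) = -1.053
  q = (-5 - (-1)·-1.053 - (3)·-0.303 - (3)·-1.572) / (11) = -0.039
  r = (-10 - (-1)·-1.053 - (4)·-0.039 - (-3)·-1.572) / (12) = -1.301
  s = (-10 - (1)·-1.053 - (-3)·-0.039 - (-1)·-1.301) / (8) = -1.296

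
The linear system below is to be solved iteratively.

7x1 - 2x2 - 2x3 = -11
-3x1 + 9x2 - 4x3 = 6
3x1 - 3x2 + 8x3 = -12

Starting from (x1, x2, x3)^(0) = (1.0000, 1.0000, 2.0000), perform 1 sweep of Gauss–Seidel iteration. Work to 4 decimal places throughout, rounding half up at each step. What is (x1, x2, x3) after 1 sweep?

Iteration 1:
  x1 = (-11 - (-2)·1.0000 - (-2)·2.0000) / (7) = -0.7143
  x2 = (6 - (-3)·-0.7143 - (-4)·2.0000) / (9) = 1.3175
  x3 = (-12 - (3)·-0.7143 - (-3)·1.3175) / (8) = -0.7381

(-0.7143, 1.3175, -0.7381)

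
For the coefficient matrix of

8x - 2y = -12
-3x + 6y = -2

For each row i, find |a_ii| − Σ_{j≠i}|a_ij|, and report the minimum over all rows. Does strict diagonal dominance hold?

row 1: |8| − (2) = 6
row 2: |6| − (3) = 3
minimum over rows = 3 → strictly diagonally dominant (convergence guaranteed)

3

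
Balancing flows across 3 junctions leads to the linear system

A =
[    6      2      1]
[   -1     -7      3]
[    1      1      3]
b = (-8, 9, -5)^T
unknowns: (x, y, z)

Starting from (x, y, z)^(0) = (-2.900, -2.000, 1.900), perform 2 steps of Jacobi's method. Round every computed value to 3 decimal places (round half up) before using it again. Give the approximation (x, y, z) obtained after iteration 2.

Iteration 1:
  x = (-8 - (2)·-2.000 - (1)·1.900) / (6) = -0.983
  y = (9 - (-1)·-2.900 - (3)·1.900) / (-7) = -0.057
  z = (-5 - (1)·-2.900 - (1)·-2.000) / (3) = -0.033
Iteration 2:
  x = (-8 - (2)·-0.057 - (1)·-0.033) / (6) = -1.309
  y = (9 - (-1)·-0.983 - (3)·-0.033) / (-7) = -1.159
  z = (-5 - (1)·-0.983 - (1)·-0.057) / (3) = -1.320

(-1.309, -1.159, -1.320)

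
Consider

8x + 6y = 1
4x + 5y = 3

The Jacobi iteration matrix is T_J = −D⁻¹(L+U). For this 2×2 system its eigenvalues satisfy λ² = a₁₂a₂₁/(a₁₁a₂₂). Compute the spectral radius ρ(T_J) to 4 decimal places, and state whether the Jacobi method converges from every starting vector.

0.7746

a₁₂a₂₁/(a₁₁a₂₂) = (6)·(4) / ((8)·(5)) = 0.600000
ρ = √|0.600000| = √0.600000 = 0.7746
ρ < 1, so Jacobi converges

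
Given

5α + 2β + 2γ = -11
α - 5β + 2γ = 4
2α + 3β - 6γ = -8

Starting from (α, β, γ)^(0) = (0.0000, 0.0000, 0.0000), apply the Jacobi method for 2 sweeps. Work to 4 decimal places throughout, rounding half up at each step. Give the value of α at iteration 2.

-2.4133

Iteration 1:
  α = (-11 - (2)·0.0000 - (2)·0.0000) / (5) = -2.2000
  β = (4 - (1)·0.0000 - (2)·0.0000) / (-5) = -0.8000
  γ = (-8 - (2)·0.0000 - (3)·0.0000) / (-6) = 1.3333
Iteration 2:
  α = (-11 - (2)·-0.8000 - (2)·1.3333) / (5) = -2.4133
  β = (4 - (1)·-2.2000 - (2)·1.3333) / (-5) = -0.7067
  γ = (-8 - (2)·-2.2000 - (3)·-0.8000) / (-6) = 0.2000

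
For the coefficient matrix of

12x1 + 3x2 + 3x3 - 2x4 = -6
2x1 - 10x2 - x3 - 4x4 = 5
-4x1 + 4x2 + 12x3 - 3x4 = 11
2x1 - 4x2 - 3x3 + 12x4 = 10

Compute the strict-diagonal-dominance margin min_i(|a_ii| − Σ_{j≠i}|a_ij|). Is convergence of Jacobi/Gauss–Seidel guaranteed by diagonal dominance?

1

row 1: |12| − (3+3+2) = 4
row 2: |-10| − (2+1+4) = 3
row 3: |12| − (4+4+3) = 1
row 4: |12| − (2+4+3) = 3
minimum over rows = 1 → strictly diagonally dominant (convergence guaranteed)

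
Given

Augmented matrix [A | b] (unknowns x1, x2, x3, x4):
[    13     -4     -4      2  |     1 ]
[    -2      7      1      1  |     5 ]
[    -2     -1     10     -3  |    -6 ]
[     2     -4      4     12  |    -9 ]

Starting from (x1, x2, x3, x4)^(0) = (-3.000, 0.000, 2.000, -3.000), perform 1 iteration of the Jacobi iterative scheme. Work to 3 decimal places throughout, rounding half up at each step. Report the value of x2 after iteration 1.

Iteration 1:
  x1 = (1 - (-4)·0.000 - (-4)·2.000 - (2)·-3.000) / (13) = 1.154
  x2 = (5 - (-2)·-3.000 - (1)·2.000 - (1)·-3.000) / (7) = 0.000
  x3 = (-6 - (-2)·-3.000 - (-1)·0.000 - (-3)·-3.000) / (10) = -2.100
  x4 = (-9 - (2)·-3.000 - (-4)·0.000 - (4)·2.000) / (12) = -0.917

0.000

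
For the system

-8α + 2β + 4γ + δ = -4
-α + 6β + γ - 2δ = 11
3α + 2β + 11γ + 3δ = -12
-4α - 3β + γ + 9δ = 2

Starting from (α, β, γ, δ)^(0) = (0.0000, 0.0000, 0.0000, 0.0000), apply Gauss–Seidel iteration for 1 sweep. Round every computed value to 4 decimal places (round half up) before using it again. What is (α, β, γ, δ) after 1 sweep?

Iteration 1:
  α = (-4 - (2)·0.0000 - (4)·0.0000 - (1)·0.0000) / (-8) = 0.5000
  β = (11 - (-1)·0.5000 - (1)·0.0000 - (-2)·0.0000) / (6) = 1.9167
  γ = (-12 - (3)·0.5000 - (2)·1.9167 - (3)·0.0000) / (11) = -1.5758
  δ = (2 - (-4)·0.5000 - (-3)·1.9167 - (1)·-1.5758) / (9) = 1.2584

(0.5000, 1.9167, -1.5758, 1.2584)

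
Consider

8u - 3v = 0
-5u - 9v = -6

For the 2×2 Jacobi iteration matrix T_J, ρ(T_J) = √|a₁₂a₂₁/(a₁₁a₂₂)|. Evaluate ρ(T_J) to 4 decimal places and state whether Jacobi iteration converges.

a₁₂a₂₁/(a₁₁a₂₂) = (-3)·(-5) / ((8)·(-9)) = -0.208333
ρ = √|-0.208333| = √0.208333 = 0.4564
ρ < 1, so Jacobi converges

0.4564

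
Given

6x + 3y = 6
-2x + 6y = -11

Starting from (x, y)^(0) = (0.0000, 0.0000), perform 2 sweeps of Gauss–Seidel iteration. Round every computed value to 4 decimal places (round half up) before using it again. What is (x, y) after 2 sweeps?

Iteration 1:
  x = (6 - (3)·0.0000) / (6) = 1.0000
  y = (-11 - (-2)·1.0000) / (6) = -1.5000
Iteration 2:
  x = (6 - (3)·-1.5000) / (6) = 1.7500
  y = (-11 - (-2)·1.7500) / (6) = -1.2500

(1.7500, -1.2500)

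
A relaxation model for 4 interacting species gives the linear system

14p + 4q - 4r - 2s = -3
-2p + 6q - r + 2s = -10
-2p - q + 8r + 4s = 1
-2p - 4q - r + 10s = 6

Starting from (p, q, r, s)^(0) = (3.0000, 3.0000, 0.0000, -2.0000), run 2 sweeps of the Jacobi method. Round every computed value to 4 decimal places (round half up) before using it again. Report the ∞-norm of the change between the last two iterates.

Iteration 1:
  p = (-3 - (4)·3.0000 - (-4)·0.0000 - (-2)·-2.0000) / (14) = -1.3571
  q = (-10 - (-2)·3.0000 - (-1)·0.0000 - (2)·-2.0000) / (6) = 0.0000
  r = (1 - (-2)·3.0000 - (-1)·3.0000 - (4)·-2.0000) / (8) = 2.2500
  s = (6 - (-2)·3.0000 - (-4)·3.0000 - (-1)·0.0000) / (10) = 2.4000
Iteration 2:
  p = (-3 - (4)·0.0000 - (-4)·2.2500 - (-2)·2.4000) / (14) = 0.7714
  q = (-10 - (-2)·-1.3571 - (-1)·2.2500 - (2)·2.4000) / (6) = -2.5440
  r = (1 - (-2)·-1.3571 - (-1)·0.0000 - (4)·2.4000) / (8) = -1.4143
  s = (6 - (-2)·-1.3571 - (-4)·0.0000 - (-1)·2.2500) / (10) = 0.5536
Change: (2.1285, -2.5440, -3.6643, -1.8464) → max |·| = 3.6643

3.6643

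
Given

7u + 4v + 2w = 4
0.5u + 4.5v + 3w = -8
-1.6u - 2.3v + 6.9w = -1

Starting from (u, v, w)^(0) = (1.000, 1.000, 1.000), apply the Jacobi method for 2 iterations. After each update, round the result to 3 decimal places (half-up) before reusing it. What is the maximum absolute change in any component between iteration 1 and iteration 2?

2.198

Iteration 1:
  u = (4 - (4)·1.000 - (2)·1.000) / (7) = -0.286
  v = (-8 - (0.5)·1.000 - (3)·1.000) / (4.5) = -2.556
  w = (-1 - (-1.6)·1.000 - (-2.3)·1.000) / (6.9) = 0.420
Iteration 2:
  u = (4 - (4)·-2.556 - (2)·0.420) / (7) = 1.912
  v = (-8 - (0.5)·-0.286 - (3)·0.420) / (4.5) = -2.026
  w = (-1 - (-1.6)·-0.286 - (-2.3)·-2.556) / (6.9) = -1.063
Change: (2.198, 0.530, -1.483) → max |·| = 2.198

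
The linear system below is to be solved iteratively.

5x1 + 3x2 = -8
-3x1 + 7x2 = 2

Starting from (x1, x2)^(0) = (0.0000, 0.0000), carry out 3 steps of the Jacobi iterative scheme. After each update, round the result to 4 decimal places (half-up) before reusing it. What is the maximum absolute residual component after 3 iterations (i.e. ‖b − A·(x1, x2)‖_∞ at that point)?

Iteration 1:
  x1 = (-8 - (3)·0.0000) / (5) = -1.6000
  x2 = (2 - (-3)·0.0000) / (7) = 0.2857
Iteration 2:
  x1 = (-8 - (3)·0.2857) / (5) = -1.7714
  x2 = (2 - (-3)·-1.6000) / (7) = -0.4000
Iteration 3:
  x1 = (-8 - (3)·-0.4000) / (5) = -1.3600
  x2 = (2 - (-3)·-1.7714) / (7) = -0.4735
Residual b − A·x = (0.2205, 1.2345); ∞-norm = 1.2345

1.2345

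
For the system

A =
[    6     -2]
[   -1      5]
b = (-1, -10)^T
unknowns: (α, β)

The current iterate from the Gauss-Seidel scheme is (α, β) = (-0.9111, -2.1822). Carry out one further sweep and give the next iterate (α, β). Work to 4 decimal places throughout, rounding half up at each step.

(-0.8941, -2.1788)

One sweep:
  α = (-1 - (-2)·-2.1822) / (6) = -0.8941
  β = (-10 - (-1)·-0.8941) / (5) = -2.1788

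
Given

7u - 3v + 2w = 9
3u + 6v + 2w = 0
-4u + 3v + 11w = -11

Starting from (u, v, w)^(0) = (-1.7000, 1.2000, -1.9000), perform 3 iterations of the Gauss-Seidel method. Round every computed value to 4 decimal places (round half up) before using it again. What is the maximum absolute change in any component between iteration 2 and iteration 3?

Iteration 1:
  u = (9 - (-3)·1.2000 - (2)·-1.9000) / (7) = 2.3429
  v = (0 - (3)·2.3429 - (2)·-1.9000) / (6) = -0.5381
  w = (-11 - (-4)·2.3429 - (3)·-0.5381) / (11) = -0.0013
Iteration 2:
  u = (9 - (-3)·-0.5381 - (2)·-0.0013) / (7) = 1.0555
  v = (0 - (3)·1.0555 - (2)·-0.0013) / (6) = -0.5273
  w = (-11 - (-4)·1.0555 - (3)·-0.5273) / (11) = -0.4724
Iteration 3:
  u = (9 - (-3)·-0.5273 - (2)·-0.4724) / (7) = 1.1947
  v = (0 - (3)·1.1947 - (2)·-0.4724) / (6) = -0.4399
  w = (-11 - (-4)·1.1947 - (3)·-0.4399) / (11) = -0.4456
Change: (0.1392, 0.0874, 0.0268) → max |·| = 0.1392

0.1392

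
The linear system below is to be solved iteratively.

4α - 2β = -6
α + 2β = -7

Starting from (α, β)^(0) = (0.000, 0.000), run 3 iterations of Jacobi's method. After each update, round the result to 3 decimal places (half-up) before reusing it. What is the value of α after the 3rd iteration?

-2.875

Iteration 1:
  α = (-6 - (-2)·0.000) / (4) = -1.500
  β = (-7 - (1)·0.000) / (2) = -3.500
Iteration 2:
  α = (-6 - (-2)·-3.500) / (4) = -3.250
  β = (-7 - (1)·-1.500) / (2) = -2.750
Iteration 3:
  α = (-6 - (-2)·-2.750) / (4) = -2.875
  β = (-7 - (1)·-3.250) / (2) = -1.875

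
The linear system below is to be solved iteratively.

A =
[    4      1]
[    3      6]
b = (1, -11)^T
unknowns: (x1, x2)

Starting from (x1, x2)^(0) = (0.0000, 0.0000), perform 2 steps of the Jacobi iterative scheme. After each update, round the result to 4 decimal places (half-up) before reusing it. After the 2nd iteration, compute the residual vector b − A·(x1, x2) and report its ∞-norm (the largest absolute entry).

1.3751

Iteration 1:
  x1 = (1 - (1)·0.0000) / (4) = 0.2500
  x2 = (-11 - (3)·0.0000) / (6) = -1.8333
Iteration 2:
  x1 = (1 - (1)·-1.8333) / (4) = 0.7083
  x2 = (-11 - (3)·0.2500) / (6) = -1.9583
Residual b − A·x = (0.1251, -1.3751); ∞-norm = 1.3751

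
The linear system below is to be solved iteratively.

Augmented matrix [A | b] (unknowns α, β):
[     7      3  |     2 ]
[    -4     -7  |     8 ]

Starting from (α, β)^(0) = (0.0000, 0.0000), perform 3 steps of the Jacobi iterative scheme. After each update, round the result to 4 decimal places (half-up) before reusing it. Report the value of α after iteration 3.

0.8455

Iteration 1:
  α = (2 - (3)·0.0000) / (7) = 0.2857
  β = (8 - (-4)·0.0000) / (-7) = -1.1429
Iteration 2:
  α = (2 - (3)·-1.1429) / (7) = 0.7755
  β = (8 - (-4)·0.2857) / (-7) = -1.3061
Iteration 3:
  α = (2 - (3)·-1.3061) / (7) = 0.8455
  β = (8 - (-4)·0.7755) / (-7) = -1.5860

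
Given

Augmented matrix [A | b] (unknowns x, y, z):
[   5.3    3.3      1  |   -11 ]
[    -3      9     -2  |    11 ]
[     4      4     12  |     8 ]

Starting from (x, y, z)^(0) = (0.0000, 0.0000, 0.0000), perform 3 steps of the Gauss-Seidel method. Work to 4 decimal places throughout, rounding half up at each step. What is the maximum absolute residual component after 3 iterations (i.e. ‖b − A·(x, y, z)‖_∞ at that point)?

0.0531

Iteration 1:
  x = (-11 - (3.3)·0.0000 - (1)·0.0000) / (5.3) = -2.0755
  y = (11 - (-3)·-2.0755 - (-2)·0.0000) / (9) = 0.5304
  z = (8 - (4)·-2.0755 - (4)·0.5304) / (12) = 1.1817
Iteration 2:
  x = (-11 - (3.3)·0.5304 - (1)·1.1817) / (5.3) = -2.6287
  y = (11 - (-3)·-2.6287 - (-2)·1.1817) / (9) = 0.6086
  z = (8 - (4)·-2.6287 - (4)·0.6086) / (12) = 1.3400
Iteration 3:
  x = (-11 - (3.3)·0.6086 - (1)·1.3400) / (5.3) = -2.7072
  y = (11 - (-3)·-2.7072 - (-2)·1.3400) / (9) = 0.6176
  z = (8 - (4)·-2.7072 - (4)·0.6176) / (12) = 1.3632
Residual b − A·x = (-0.0531, 0.0464, 0.0000); ∞-norm = 0.0531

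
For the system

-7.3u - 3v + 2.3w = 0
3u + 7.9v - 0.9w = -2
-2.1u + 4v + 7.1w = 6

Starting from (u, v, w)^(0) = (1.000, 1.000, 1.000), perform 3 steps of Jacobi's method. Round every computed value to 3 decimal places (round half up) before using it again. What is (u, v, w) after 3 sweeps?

(0.411, -0.277, 1.047)

Iteration 1:
  u = (0 - (-3)·1.000 - (2.3)·1.000) / (-7.3) = -0.096
  v = (-2 - (3)·1.000 - (-0.9)·1.000) / (7.9) = -0.519
  w = (6 - (-2.1)·1.000 - (4)·1.000) / (7.1) = 0.577
Iteration 2:
  u = (0 - (-3)·-0.519 - (2.3)·0.577) / (-7.3) = 0.395
  v = (-2 - (3)·-0.096 - (-0.9)·0.577) / (7.9) = -0.151
  w = (6 - (-2.1)·-0.096 - (4)·-0.519) / (7.1) = 1.109
Iteration 3:
  u = (0 - (-3)·-0.151 - (2.3)·1.109) / (-7.3) = 0.411
  v = (-2 - (3)·0.395 - (-0.9)·1.109) / (7.9) = -0.277
  w = (6 - (-2.1)·0.395 - (4)·-0.151) / (7.1) = 1.047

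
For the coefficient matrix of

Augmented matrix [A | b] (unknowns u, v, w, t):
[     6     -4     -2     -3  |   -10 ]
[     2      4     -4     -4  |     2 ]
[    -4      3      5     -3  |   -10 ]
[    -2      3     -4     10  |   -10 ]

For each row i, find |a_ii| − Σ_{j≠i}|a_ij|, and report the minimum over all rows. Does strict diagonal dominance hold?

-6

row 1: |6| − (4+2+3) = -3
row 2: |4| − (2+4+4) = -6
row 3: |5| − (4+3+3) = -5
row 4: |10| − (2+3+4) = 1
minimum over rows = -6 → not strictly diagonally dominant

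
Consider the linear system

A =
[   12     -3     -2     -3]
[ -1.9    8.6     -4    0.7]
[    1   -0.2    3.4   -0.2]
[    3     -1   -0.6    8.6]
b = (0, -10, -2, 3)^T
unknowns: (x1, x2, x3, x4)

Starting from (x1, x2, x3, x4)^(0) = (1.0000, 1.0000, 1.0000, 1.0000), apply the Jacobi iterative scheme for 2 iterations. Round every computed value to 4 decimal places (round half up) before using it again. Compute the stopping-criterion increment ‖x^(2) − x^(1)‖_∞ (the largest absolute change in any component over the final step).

0.8872

Iteration 1:
  x1 = (0 - (-3)·1.0000 - (-2)·1.0000 - (-3)·1.0000) / (12) = 0.6667
  x2 = (-10 - (-1.9)·1.0000 - (-4)·1.0000 - (0.7)·1.0000) / (8.6) = -0.5581
  x3 = (-2 - (1)·1.0000 - (-0.2)·1.0000 - (-0.2)·1.0000) / (3.4) = -0.7647
  x4 = (3 - (3)·1.0000 - (-1)·1.0000 - (-0.6)·1.0000) / (8.6) = 0.1860
Iteration 2:
  x1 = (0 - (-3)·-0.5581 - (-2)·-0.7647 - (-3)·0.1860) / (12) = -0.2205
  x2 = (-10 - (-1.9)·0.6667 - (-4)·-0.7647 - (0.7)·0.1860) / (8.6) = -1.3863
  x3 = (-2 - (1)·0.6667 - (-0.2)·-0.5581 - (-0.2)·0.1860) / (3.4) = -0.8062
  x4 = (3 - (3)·0.6667 - (-1)·-0.5581 - (-0.6)·-0.7647) / (8.6) = -0.0020
Change: (-0.8872, -0.8282, -0.0415, -0.1880) → max |·| = 0.8872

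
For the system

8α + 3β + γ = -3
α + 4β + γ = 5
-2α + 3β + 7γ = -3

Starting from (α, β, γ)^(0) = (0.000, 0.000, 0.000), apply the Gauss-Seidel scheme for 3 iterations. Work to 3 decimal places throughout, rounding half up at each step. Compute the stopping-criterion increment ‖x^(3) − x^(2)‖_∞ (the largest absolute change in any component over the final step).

0.106

Iteration 1:
  α = (-3 - (3)·0.000 - (1)·0.000) / (8) = -0.375
  β = (5 - (1)·-0.375 - (1)·0.000) / (4) = 1.344
  γ = (-3 - (-2)·-0.375 - (3)·1.344) / (7) = -1.112
Iteration 2:
  α = (-3 - (3)·1.344 - (1)·-1.112) / (8) = -0.740
  β = (5 - (1)·-0.740 - (1)·-1.112) / (4) = 1.713
  γ = (-3 - (-2)·-0.740 - (3)·1.713) / (7) = -1.374
Iteration 3:
  α = (-3 - (3)·1.713 - (1)·-1.374) / (8) = -0.846
  β = (5 - (1)·-0.846 - (1)·-1.374) / (4) = 1.805
  γ = (-3 - (-2)·-0.846 - (3)·1.805) / (7) = -1.444
Change: (-0.106, 0.092, -0.070) → max |·| = 0.106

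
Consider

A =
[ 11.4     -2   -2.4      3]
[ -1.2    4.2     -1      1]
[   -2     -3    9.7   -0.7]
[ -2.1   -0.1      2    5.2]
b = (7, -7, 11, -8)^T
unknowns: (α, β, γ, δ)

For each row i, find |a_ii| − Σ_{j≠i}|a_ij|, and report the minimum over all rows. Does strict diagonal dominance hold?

1

row 1: |11.4| − (2+2.4+3) = 4
row 2: |4.2| − (1.2+1+1) = 1
row 3: |9.7| − (2+3+0.7) = 4
row 4: |5.2| − (2.1+0.1+2) = 1
minimum over rows = 1 → strictly diagonally dominant (convergence guaranteed)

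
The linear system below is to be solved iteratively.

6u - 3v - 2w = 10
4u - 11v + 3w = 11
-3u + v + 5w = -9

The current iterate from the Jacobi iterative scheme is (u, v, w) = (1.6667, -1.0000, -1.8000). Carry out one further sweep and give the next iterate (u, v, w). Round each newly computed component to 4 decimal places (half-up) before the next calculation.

One sweep:
  u = (10 - (-3)·-1.0000 - (-2)·-1.8000) / (6) = 0.5667
  v = (11 - (4)·1.6667 - (3)·-1.8000) / (-11) = -0.8848
  w = (-9 - (-3)·1.6667 - (1)·-1.0000) / (5) = -0.6000

(0.5667, -0.8848, -0.6000)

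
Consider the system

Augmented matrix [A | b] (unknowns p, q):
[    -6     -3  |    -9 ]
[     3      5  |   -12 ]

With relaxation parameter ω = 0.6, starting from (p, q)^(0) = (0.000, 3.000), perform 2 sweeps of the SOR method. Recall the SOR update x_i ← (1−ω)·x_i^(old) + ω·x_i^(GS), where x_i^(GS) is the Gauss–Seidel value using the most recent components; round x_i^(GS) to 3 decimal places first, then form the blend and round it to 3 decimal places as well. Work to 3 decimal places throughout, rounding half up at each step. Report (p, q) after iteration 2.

(0.972, -1.886)

Iteration 1:
  p: GS value = (-9 - (-3)·3.000) / (-6) = 0.000;  p ← (1−ω)·0.000 + ω·0.000 = 0.000
  q: GS value = (-12 - (3)·0.000) / (5) = -2.400;  q ← (1−ω)·3.000 + ω·-2.400 = -0.240
Iteration 2:
  p: GS value = (-9 - (-3)·-0.240) / (-6) = 1.620;  p ← (1−ω)·0.000 + ω·1.620 = 0.972
  q: GS value = (-12 - (3)·0.972) / (5) = -2.983;  q ← (1−ω)·-0.240 + ω·-2.983 = -1.886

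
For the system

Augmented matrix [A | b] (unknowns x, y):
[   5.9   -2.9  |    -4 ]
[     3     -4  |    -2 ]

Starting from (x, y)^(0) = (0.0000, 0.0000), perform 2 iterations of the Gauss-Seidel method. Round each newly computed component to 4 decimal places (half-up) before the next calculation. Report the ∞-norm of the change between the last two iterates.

0.0041

Iteration 1:
  x = (-4 - (-2.9)·0.0000) / (5.9) = -0.6780
  y = (-2 - (3)·-0.6780) / (-4) = -0.0085
Iteration 2:
  x = (-4 - (-2.9)·-0.0085) / (5.9) = -0.6821
  y = (-2 - (3)·-0.6821) / (-4) = -0.0116
Change: (-0.0041, -0.0031) → max |·| = 0.0041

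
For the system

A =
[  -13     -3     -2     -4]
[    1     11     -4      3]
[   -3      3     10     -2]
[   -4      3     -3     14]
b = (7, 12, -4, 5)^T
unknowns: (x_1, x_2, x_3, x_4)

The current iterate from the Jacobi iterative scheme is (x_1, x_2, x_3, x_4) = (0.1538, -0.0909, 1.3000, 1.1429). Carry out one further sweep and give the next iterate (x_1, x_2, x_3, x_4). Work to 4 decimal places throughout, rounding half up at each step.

One sweep:
  x_1 = (7 - (-3)·-0.0909 - (-2)·1.3000 - (-4)·1.1429) / (-13) = -1.0691
  x_2 = (12 - (1)·0.1538 - (-4)·1.3000 - (3)·1.1429) / (11) = 1.2380
  x_3 = (-4 - (-3)·0.1538 - (3)·-0.0909 - (-2)·1.1429) / (10) = -0.0980
  x_4 = (5 - (-4)·0.1538 - (3)·-0.0909 - (-3)·1.3000) / (14) = 0.6991

(-1.0691, 1.2380, -0.0980, 0.6991)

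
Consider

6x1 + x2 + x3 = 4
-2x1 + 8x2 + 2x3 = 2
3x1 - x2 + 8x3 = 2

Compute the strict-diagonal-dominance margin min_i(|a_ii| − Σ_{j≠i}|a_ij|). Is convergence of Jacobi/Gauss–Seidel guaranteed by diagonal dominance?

row 1: |6| − (1+1) = 4
row 2: |8| − (2+2) = 4
row 3: |8| − (3+1) = 4
minimum over rows = 4 → strictly diagonally dominant (convergence guaranteed)

4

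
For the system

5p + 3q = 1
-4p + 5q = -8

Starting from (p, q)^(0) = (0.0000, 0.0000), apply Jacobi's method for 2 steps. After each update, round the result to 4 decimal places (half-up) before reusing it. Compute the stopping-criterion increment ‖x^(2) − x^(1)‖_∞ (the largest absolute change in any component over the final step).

Iteration 1:
  p = (1 - (3)·0.0000) / (5) = 0.2000
  q = (-8 - (-4)·0.0000) / (5) = -1.6000
Iteration 2:
  p = (1 - (3)·-1.6000) / (5) = 1.1600
  q = (-8 - (-4)·0.2000) / (5) = -1.4400
Change: (0.9600, 0.1600) → max |·| = 0.9600

0.9600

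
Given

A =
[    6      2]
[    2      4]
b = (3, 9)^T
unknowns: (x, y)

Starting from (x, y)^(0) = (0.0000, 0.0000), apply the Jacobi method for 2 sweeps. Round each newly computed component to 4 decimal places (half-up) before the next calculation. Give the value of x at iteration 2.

-0.2500

Iteration 1:
  x = (3 - (2)·0.0000) / (6) = 0.5000
  y = (9 - (2)·0.0000) / (4) = 2.2500
Iteration 2:
  x = (3 - (2)·2.2500) / (6) = -0.2500
  y = (9 - (2)·0.5000) / (4) = 2.0000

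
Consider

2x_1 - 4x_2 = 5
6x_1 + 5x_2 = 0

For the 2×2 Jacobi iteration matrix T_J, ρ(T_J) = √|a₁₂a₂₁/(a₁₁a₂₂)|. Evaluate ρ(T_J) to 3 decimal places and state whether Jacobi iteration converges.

1.549

a₁₂a₂₁/(a₁₁a₂₂) = (-4)·(6) / ((2)·(5)) = -2.400000
ρ = √|-2.400000| = √2.400000 = 1.549
ρ > 1, so Jacobi diverges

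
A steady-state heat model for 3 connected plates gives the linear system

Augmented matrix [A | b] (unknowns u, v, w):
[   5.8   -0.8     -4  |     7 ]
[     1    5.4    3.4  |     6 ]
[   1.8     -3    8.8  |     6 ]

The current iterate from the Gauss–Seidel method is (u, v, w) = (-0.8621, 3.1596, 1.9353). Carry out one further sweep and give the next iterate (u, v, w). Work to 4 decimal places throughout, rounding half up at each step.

(2.9774, -0.6588, -0.1518)

One sweep:
  u = (7 - (-0.8)·3.1596 - (-4)·1.9353) / (5.8) = 2.9774
  v = (6 - (1)·2.9774 - (3.4)·1.9353) / (5.4) = -0.6588
  w = (6 - (1.8)·2.9774 - (-3)·-0.6588) / (8.8) = -0.1518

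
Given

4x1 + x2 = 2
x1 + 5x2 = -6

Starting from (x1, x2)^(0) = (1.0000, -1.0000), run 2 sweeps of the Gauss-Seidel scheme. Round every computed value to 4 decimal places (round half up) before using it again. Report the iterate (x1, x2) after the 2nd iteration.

(0.8375, -1.3675)

Iteration 1:
  x1 = (2 - (1)·-1.0000) / (4) = 0.7500
  x2 = (-6 - (1)·0.7500) / (5) = -1.3500
Iteration 2:
  x1 = (2 - (1)·-1.3500) / (4) = 0.8375
  x2 = (-6 - (1)·0.8375) / (5) = -1.3675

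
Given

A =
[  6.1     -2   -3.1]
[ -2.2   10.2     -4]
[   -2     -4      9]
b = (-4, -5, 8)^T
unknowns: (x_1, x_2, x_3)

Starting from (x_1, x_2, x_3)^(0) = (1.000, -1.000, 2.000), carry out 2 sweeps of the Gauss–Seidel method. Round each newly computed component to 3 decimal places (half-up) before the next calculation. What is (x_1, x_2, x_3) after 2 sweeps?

Iteration 1:
  x_1 = (-4 - (-2)·-1.000 - (-3.1)·2.000) / (6.1) = 0.033
  x_2 = (-5 - (-2.2)·0.033 - (-4)·2.000) / (10.2) = 0.301
  x_3 = (8 - (-2)·0.033 - (-4)·0.301) / (9) = 1.030
Iteration 2:
  x_1 = (-4 - (-2)·0.301 - (-3.1)·1.030) / (6.1) = -0.034
  x_2 = (-5 - (-2.2)·-0.034 - (-4)·1.030) / (10.2) = -0.094
  x_3 = (8 - (-2)·-0.034 - (-4)·-0.094) / (9) = 0.840

(-0.034, -0.094, 0.840)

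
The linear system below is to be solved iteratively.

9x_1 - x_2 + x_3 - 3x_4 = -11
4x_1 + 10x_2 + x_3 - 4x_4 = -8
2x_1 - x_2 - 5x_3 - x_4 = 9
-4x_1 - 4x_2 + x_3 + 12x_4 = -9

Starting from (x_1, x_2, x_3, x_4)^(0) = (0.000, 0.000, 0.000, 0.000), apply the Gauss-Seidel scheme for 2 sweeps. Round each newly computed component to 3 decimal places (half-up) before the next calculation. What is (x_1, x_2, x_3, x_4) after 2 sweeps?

Iteration 1:
  x_1 = (-11 - (-1)·0.000 - (1)·0.000 - (-3)·0.000) / (9) = -1.222
  x_2 = (-8 - (4)·-1.222 - (1)·0.000 - (-4)·0.000) / (10) = -0.311
  x_3 = (9 - (2)·-1.222 - (-1)·-0.311 - (-1)·0.000) / (-5) = -2.227
  x_4 = (-9 - (-4)·-1.222 - (-4)·-0.311 - (1)·-2.227) / (12) = -1.075
Iteration 2:
  x_1 = (-11 - (-1)·-0.311 - (1)·-2.227 - (-3)·-1.075) / (9) = -1.368
  x_2 = (-8 - (4)·-1.368 - (1)·-2.227 - (-4)·-1.075) / (10) = -0.460
  x_3 = (9 - (2)·-1.368 - (-1)·-0.460 - (-1)·-1.075) / (-5) = -2.040
  x_4 = (-9 - (-4)·-1.368 - (-4)·-0.460 - (1)·-2.040) / (12) = -1.189

(-1.368, -0.460, -2.040, -1.189)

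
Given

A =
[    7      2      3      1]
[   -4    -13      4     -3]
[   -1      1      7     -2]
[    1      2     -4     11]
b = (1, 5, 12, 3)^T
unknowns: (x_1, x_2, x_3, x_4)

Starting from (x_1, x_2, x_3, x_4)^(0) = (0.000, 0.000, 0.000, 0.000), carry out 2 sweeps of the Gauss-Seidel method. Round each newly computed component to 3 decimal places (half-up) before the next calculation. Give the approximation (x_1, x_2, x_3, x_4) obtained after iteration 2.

(-0.646, 0.138, 1.885, 0.992)

Iteration 1:
  x_1 = (1 - (2)·0.000 - (3)·0.000 - (1)·0.000) / (7) = 0.143
  x_2 = (5 - (-4)·0.143 - (4)·0.000 - (-3)·0.000) / (-13) = -0.429
  x_3 = (12 - (-1)·0.143 - (1)·-0.429 - (-2)·0.000) / (7) = 1.796
  x_4 = (3 - (1)·0.143 - (2)·-0.429 - (-4)·1.796) / (11) = 0.991
Iteration 2:
  x_1 = (1 - (2)·-0.429 - (3)·1.796 - (1)·0.991) / (7) = -0.646
  x_2 = (5 - (-4)·-0.646 - (4)·1.796 - (-3)·0.991) / (-13) = 0.138
  x_3 = (12 - (-1)·-0.646 - (1)·0.138 - (-2)·0.991) / (7) = 1.885
  x_4 = (3 - (1)·-0.646 - (2)·0.138 - (-4)·1.885) / (11) = 0.992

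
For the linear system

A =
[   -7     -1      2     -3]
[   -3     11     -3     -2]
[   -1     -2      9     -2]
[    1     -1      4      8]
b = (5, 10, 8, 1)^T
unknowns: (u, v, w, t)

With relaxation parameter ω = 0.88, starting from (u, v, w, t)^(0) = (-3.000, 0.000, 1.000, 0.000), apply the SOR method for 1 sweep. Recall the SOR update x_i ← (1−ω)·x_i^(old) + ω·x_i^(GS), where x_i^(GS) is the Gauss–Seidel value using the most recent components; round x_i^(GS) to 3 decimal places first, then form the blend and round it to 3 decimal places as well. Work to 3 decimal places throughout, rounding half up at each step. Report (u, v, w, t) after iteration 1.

Iteration 1:
  u: GS value = (5 - (-1)·0.000 - (2)·1.000 - (-3)·0.000) / (-7) = -0.429;  u ← (1−ω)·-3.000 + ω·-0.429 = -0.738
  v: GS value = (10 - (-3)·-0.738 - (-3)·1.000 - (-2)·0.000) / (11) = 0.981;  v ← (1−ω)·0.000 + ω·0.981 = 0.863
  w: GS value = (8 - (-1)·-0.738 - (-2)·0.863 - (-2)·0.000) / (9) = 0.999;  w ← (1−ω)·1.000 + ω·0.999 = 0.999
  t: GS value = (1 - (1)·-0.738 - (-1)·0.863 - (4)·0.999) / (8) = -0.174;  t ← (1−ω)·0.000 + ω·-0.174 = -0.153

(-0.738, 0.863, 0.999, -0.153)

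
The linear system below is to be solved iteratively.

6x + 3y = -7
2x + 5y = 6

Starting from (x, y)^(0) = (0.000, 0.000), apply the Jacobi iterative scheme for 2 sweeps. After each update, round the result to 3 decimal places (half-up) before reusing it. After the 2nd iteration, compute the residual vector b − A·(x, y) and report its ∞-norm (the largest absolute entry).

Iteration 1:
  x = (-7 - (3)·0.000) / (6) = -1.167
  y = (6 - (2)·0.000) / (5) = 1.200
Iteration 2:
  x = (-7 - (3)·1.200) / (6) = -1.767
  y = (6 - (2)·-1.167) / (5) = 1.667
Residual b − A·x = (-1.399, 1.199); ∞-norm = 1.399

1.399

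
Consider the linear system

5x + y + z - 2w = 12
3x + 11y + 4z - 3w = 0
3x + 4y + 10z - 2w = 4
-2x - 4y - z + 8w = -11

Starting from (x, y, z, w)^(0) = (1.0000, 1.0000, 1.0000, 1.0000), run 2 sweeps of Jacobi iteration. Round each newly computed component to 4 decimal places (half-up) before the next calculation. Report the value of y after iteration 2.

Iteration 1:
  x = (12 - (1)·1.0000 - (1)·1.0000 - (-2)·1.0000) / (5) = 2.4000
  y = (0 - (3)·1.0000 - (4)·1.0000 - (-3)·1.0000) / (11) = -0.3636
  z = (4 - (3)·1.0000 - (4)·1.0000 - (-2)·1.0000) / (10) = -0.1000
  w = (-11 - (-2)·1.0000 - (-4)·1.0000 - (-1)·1.0000) / (8) = -0.5000
Iteration 2:
  x = (12 - (1)·-0.3636 - (1)·-0.1000 - (-2)·-0.5000) / (5) = 2.2927
  y = (0 - (3)·2.4000 - (4)·-0.1000 - (-3)·-0.5000) / (11) = -0.7545
  z = (4 - (3)·2.4000 - (4)·-0.3636 - (-2)·-0.5000) / (10) = -0.2746
  w = (-11 - (-2)·2.4000 - (-4)·-0.3636 - (-1)·-0.1000) / (8) = -0.9693

-0.7545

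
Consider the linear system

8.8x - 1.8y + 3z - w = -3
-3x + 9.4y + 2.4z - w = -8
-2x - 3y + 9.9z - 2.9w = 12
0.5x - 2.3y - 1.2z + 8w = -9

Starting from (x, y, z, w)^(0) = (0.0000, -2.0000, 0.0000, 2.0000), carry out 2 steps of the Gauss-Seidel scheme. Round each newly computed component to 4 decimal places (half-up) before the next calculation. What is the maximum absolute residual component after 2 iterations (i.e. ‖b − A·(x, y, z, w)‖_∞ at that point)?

Iteration 1:
  x = (-3 - (-1.8)·-2.0000 - (3)·0.0000 - (-1)·2.0000) / (8.8) = -0.5227
  y = (-8 - (-3)·-0.5227 - (2.4)·0.0000 - (-1)·2.0000) / (9.4) = -0.8051
  z = (12 - (-2)·-0.5227 - (-3)·-0.8051 - (-2.9)·2.0000) / (9.9) = 1.4484
  w = (-9 - (0.5)·-0.5227 - (-2.3)·-0.8051 - (-1.2)·1.4484) / (8) = -1.1065
Iteration 2:
  x = (-3 - (-1.8)·-0.8051 - (3)·1.4484 - (-1)·-1.1065) / (8.8) = -1.1251
  y = (-8 - (-3)·-1.1251 - (2.4)·1.4484 - (-1)·-1.1065) / (9.4) = -1.6977
  z = (12 - (-2)·-1.1251 - (-3)·-1.6977 - (-2.9)·-1.1065) / (9.9) = 0.1462
  w = (-9 - (0.5)·-1.1251 - (-2.3)·-1.6977 - (-1.2)·0.1462) / (8) = -1.5208
Residual b − A·x = (1.8856, 2.7114, -1.2010, -0.0003); ∞-norm = 2.7114

2.7114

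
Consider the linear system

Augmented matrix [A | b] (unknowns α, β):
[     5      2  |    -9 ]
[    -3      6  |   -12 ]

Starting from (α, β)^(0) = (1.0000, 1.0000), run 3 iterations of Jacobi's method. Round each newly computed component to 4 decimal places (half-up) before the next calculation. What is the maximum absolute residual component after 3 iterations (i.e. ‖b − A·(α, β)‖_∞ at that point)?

1.9200

Iteration 1:
  α = (-9 - (2)·1.0000) / (5) = -2.2000
  β = (-12 - (-3)·1.0000) / (6) = -1.5000
Iteration 2:
  α = (-9 - (2)·-1.5000) / (5) = -1.2000
  β = (-12 - (-3)·-2.2000) / (6) = -3.1000
Iteration 3:
  α = (-9 - (2)·-3.1000) / (5) = -0.5600
  β = (-12 - (-3)·-1.2000) / (6) = -2.6000
Residual b − A·x = (-1.0000, 1.9200); ∞-norm = 1.9200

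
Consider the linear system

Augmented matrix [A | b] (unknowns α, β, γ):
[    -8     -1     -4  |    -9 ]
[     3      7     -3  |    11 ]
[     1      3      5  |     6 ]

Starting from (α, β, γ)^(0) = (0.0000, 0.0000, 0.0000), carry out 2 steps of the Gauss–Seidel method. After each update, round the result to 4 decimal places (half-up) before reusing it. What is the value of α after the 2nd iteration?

Iteration 1:
  α = (-9 - (-1)·0.0000 - (-4)·0.0000) / (-8) = 1.1250
  β = (11 - (3)·1.1250 - (-3)·0.0000) / (7) = 1.0893
  γ = (6 - (1)·1.1250 - (3)·1.0893) / (5) = 0.3214
Iteration 2:
  α = (-9 - (-1)·1.0893 - (-4)·0.3214) / (-8) = 0.8281
  β = (11 - (3)·0.8281 - (-3)·0.3214) / (7) = 1.3543
  γ = (6 - (1)·0.8281 - (3)·1.3543) / (5) = 0.2218

0.8281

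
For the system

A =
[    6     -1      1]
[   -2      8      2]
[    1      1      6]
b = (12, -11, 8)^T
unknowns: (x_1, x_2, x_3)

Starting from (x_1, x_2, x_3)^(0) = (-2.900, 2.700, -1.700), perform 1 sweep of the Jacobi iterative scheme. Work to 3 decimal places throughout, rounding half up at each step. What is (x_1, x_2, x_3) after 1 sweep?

(2.733, -1.675, 1.367)

Iteration 1:
  x_1 = (12 - (-1)·2.700 - (1)·-1.700) / (6) = 2.733
  x_2 = (-11 - (-2)·-2.900 - (2)·-1.700) / (8) = -1.675
  x_3 = (8 - (1)·-2.900 - (1)·2.700) / (6) = 1.367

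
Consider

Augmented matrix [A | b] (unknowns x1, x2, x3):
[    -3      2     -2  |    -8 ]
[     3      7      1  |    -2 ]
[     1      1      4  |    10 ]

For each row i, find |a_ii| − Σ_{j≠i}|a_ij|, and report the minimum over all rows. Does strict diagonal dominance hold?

row 1: |-3| − (2+2) = -1
row 2: |7| − (3+1) = 3
row 3: |4| − (1+1) = 2
minimum over rows = -1 → not strictly diagonally dominant

-1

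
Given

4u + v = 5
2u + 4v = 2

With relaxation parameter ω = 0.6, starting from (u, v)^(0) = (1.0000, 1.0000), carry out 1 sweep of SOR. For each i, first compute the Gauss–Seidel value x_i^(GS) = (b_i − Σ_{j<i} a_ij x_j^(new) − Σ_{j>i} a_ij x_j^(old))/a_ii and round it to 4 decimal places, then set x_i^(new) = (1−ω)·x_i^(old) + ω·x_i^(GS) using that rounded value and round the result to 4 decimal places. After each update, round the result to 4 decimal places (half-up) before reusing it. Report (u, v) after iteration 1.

Iteration 1:
  u: GS value = (5 - (1)·1.0000) / (4) = 1.0000;  u ← (1−ω)·1.0000 + ω·1.0000 = 1.0000
  v: GS value = (2 - (2)·1.0000) / (4) = 0.0000;  v ← (1−ω)·1.0000 + ω·0.0000 = 0.4000

(1.0000, 0.4000)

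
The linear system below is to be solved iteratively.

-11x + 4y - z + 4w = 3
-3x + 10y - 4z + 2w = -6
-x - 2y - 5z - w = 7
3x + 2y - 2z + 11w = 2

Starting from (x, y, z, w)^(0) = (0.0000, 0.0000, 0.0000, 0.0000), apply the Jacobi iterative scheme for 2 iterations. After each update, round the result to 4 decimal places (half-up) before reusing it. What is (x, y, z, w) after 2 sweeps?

(-0.2975, -1.2782, -1.1418, 0.1107)

Iteration 1:
  x = (3 - (4)·0.0000 - (-1)·0.0000 - (4)·0.0000) / (-11) = -0.2727
  y = (-6 - (-3)·0.0000 - (-4)·0.0000 - (2)·0.0000) / (10) = -0.6000
  z = (7 - (-1)·0.0000 - (-2)·0.0000 - (-1)·0.0000) / (-5) = -1.4000
  w = (2 - (3)·0.0000 - (2)·0.0000 - (-2)·0.0000) / (11) = 0.1818
Iteration 2:
  x = (3 - (4)·-0.6000 - (-1)·-1.4000 - (4)·0.1818) / (-11) = -0.2975
  y = (-6 - (-3)·-0.2727 - (-4)·-1.4000 - (2)·0.1818) / (10) = -1.2782
  z = (7 - (-1)·-0.2727 - (-2)·-0.6000 - (-1)·0.1818) / (-5) = -1.1418
  w = (2 - (3)·-0.2727 - (2)·-0.6000 - (-2)·-1.4000) / (11) = 0.1107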